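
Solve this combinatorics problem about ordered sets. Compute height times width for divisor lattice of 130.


Height = length of longest chain minus 1; width = size of largest antichain.
A maximum chain: 1 | 13 | 65 | 130  (height 3).
A maximum antichain: {2, 5, 13}  (width 3).
Product = 3 * 3 = 9


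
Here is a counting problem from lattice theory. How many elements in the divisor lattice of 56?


Divisors of 56: [1, 2, 4, 7, 8, 14, 28, 56]
Count: 8


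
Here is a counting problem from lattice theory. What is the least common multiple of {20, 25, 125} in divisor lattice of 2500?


In a divisor lattice, join = lcm (least common multiple).
Compute lcm iteratively: start with first element, then lcm(current, next).
Elements: [20, 25, 125]
lcm(20,25) = 100
lcm(100,125) = 500
Final lcm = 500


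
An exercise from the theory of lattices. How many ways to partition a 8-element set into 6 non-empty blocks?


S(n,k) = k*S(n-1,k) + S(n-1,k-1).
S(7,6) = 21, S(7,5) = 140
S(8,6) = 6*21 + 140 = 126 + 140
S(8,6) = 266


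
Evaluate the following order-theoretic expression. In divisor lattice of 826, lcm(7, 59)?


Join=lcm.
gcd(7,59)=1
lcm=413


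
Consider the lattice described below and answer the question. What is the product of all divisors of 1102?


Divisors of 1102: [1, 2, 19, 29, 38, 58, 551, 1102]
Product = n^(d(n)/2) = 1102^(8/2)
Product = 1474777075216


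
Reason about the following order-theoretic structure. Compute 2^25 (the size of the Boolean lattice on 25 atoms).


Power set = 2^n.
2^25 = 33554432


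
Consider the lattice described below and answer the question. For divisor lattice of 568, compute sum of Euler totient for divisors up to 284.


Divisors of 568 up to 284: [1, 2, 4, 8, 71, 142, 284]
phi values: [1, 1, 2, 4, 70, 70, 140]
Sum = 288


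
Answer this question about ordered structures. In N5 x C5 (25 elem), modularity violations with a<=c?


Modular law: if a <= c then a v (b ^ c) = (a v b) ^ c.
Check all triples (a,b,c) with a <= c among 25 elements.
  e.g. a=(a,0), b=(c,0), c=(b,0): lhs=(a,0) != rhs=(b,0)
  e.g. a=(a,0), b=(c,1), c=(b,0): lhs=(a,0) != rhs=(b,0)
Total violating triples: 75


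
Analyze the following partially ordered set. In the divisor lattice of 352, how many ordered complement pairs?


Complement pair (a,b): a meet b = bottom, a join b = top.
Here: gcd(a,b)=1 and lcm(a,b)=352, i.e. a*b=352 with a,b coprime.
Pairs found: (1,352), (11,32), (32,11), (352,1)
Total ordered pairs: 4


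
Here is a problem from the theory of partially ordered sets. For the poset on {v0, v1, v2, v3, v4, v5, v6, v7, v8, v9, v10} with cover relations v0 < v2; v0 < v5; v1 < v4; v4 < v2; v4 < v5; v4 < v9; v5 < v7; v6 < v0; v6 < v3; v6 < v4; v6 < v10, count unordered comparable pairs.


A comparable pair {a,b} has a < b or b < a in the order.
Count unordered pairs where one element is strictly below the other.
Examples: {v0,v2}, {v0,v5}, {v0,v6}, {v0,v7}, ...
Total comparable pairs: 21


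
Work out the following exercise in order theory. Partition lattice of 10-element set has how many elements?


B(n) = number of set partitions of an n-element set.
B(n) satisfies the recurrence: B(n+1) = sum_k C(n,k)*B(k).
B(10) = 115975


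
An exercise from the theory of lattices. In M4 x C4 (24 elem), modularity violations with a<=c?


Modular law: if a <= c then a v (b ^ c) = (a v b) ^ c.
Check all triples (a,b,c) with a <= c among 24 elements.
This lattice is modular (diamonds M_m and their chain-products are modular).
Total violating triples: 0


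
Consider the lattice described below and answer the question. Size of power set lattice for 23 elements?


Power set = 2^n.
2^23 = 8388608


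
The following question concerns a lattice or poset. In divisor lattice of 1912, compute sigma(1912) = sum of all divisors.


sigma(n) = sum of divisors.
Divisors of 1912: [1, 2, 4, 8, 239, 478, 956, 1912]
Sum = 3600


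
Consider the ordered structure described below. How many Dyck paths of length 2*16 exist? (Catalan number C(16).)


C(n) = C(2n, n) / (n+1).
C(32, 16) = 601080390
C(16) = 601080390 / 17 = 35357670


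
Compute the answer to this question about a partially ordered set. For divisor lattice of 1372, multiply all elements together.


Divisors of 1372: [1, 2, 4, 7, 14, 28, 49, 98, 196, 343, 686, 1372]
Product = n^(d(n)/2) = 1372^(12/2)
Product = 6669982097041199104


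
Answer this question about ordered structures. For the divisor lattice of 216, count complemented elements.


An element a is complemented if some b has a meet b = bottom, a join b = top.
a is complemented iff gcd(a, n/a)=1, i.e. a is a unitary divisor of 216.
Complemented elements: 1, 8, 27, 216
Count: 4


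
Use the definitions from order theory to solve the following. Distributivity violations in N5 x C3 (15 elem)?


Distributive law: a ^ (b v c) = (a ^ b) v (a ^ c).
Check all 15^3 = 3375 ordered triples (a,b,c).
  e.g. a=(b,0), b=(a,0), c=(c,0): lhs=(b,0) != rhs=(a,0)
  e.g. a=(b,0), b=(a,0), c=(c,1): lhs=(b,0) != rhs=(a,0)
Total violating triples: 54


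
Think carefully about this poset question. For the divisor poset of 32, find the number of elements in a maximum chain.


A chain is a totally ordered subset; we count the number of elements in a maximum chain.
Compute, for each element x, the size of the longest chain ending at x:
  1: 1
  2: 2
  4: 3
  8: 4
  16: 5
  32: 6
A maximum chain: 1 < 2 < 4 < 8 < 16 < 32
Number of elements in the longest chain: 6


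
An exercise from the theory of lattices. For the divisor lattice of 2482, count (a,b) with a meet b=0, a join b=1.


Complement pair (a,b): a meet b = bottom, a join b = top.
Here: gcd(a,b)=1 and lcm(a,b)=2482, i.e. a*b=2482 with a,b coprime.
Pairs found: (1,2482), (2,1241), (17,146), (34,73), ... (4 more)
Total ordered pairs: 8


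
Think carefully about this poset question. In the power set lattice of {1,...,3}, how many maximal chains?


A maximal chain goes from the minimum element to a maximal element via cover relations.
Counting all min-to-max paths in the cover graph.
Total maximal chains: 6


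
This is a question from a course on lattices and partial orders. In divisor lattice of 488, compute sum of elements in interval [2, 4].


Interval [2,4] in divisors of 488: [2, 4]
Sum = 6


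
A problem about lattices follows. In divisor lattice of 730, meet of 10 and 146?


In a divisor lattice, meet = gcd (greatest common divisor).
By Euclidean algorithm or factoring: gcd(10,146) = 2


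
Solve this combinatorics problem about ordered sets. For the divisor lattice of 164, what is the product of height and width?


Height = length of longest chain minus 1; width = size of largest antichain.
A maximum chain: 1 | 41 | 82 | 164  (height 3).
A maximum antichain: {2, 41}  (width 2).
Product = 3 * 2 = 6


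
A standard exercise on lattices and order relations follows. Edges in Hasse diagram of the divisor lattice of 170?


A cover relation a -< b holds when a < b with no c strictly between.
Cover relations:
  1 -< 2
  1 -< 5
  1 -< 17
  2 -< 10
  2 -< 34
  5 -< 10
  5 -< 85
  10 -< 170
  ...4 more
Total: 12


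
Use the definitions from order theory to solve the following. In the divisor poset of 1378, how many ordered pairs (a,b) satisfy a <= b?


The order relation is {(a,b) : a <= b}, reflexive so it includes (a,a).
Examples: (1,1), (1,106), (1,13), (1,1378), (1,2), ...
Total ordered pairs: 27


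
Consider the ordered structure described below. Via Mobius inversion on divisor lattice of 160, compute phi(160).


phi(n) = n * prod_{p|n} (1 - 1/p).
Prime divisors of 160: [2, 5]
phi(160) = 160 * (1 - 1/2) * (1 - 1/5)
phi(160) = 64


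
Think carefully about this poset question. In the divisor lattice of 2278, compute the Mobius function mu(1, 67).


In a divisor lattice, mu(a,b) = mu(b/a) where mu is the classical Mobius function.
b/a = 67/1 = 67
Prime factorization of 67: primes [67]
67 is squarefree with 1 prime factor(s), so mu(67) = (-1)^1 = -1


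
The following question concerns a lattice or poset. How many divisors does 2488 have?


Divisors of 2488: [1, 2, 4, 8, 311, 622, 1244, 2488]
Count: 8


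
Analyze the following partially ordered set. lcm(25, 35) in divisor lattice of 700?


Join=lcm.
gcd(25,35)=5
lcm=175


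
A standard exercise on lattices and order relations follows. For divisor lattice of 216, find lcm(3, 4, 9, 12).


In a divisor lattice, join = lcm (least common multiple).
Compute lcm iteratively: start with first element, then lcm(current, next).
Elements: [3, 4, 9, 12]
lcm(3,4) = 12
lcm(12,9) = 36
lcm(36,12) = 36
Final lcm = 36


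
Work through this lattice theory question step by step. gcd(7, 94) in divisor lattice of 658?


Meet=gcd.
gcd(7,94)=1


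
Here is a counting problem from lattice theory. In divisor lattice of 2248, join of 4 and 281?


In a divisor lattice, join = lcm (least common multiple).
gcd(4,281) = 1
lcm(4,281) = 4*281/gcd = 1124/1 = 1124


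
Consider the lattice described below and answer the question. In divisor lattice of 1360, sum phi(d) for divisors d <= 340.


Divisors of 1360 up to 340: [1, 2, 4, 5, 8, 10, 16, 17, 20, 34, 40, 68, 80, 85, 136, 170, 272, 340]
phi values: [1, 1, 2, 4, 4, 4, 8, 16, 8, 16, 16, 32, 32, 64, 64, 64, 128, 128]
Sum = 592


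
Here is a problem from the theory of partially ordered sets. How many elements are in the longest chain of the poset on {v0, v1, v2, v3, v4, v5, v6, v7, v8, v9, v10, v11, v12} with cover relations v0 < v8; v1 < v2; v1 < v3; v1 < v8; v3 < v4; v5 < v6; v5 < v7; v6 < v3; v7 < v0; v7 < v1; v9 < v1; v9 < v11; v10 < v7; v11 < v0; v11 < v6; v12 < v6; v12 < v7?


A chain is a totally ordered subset; we count the number of elements in a maximum chain.
Compute, for each element x, the size of the longest chain ending at x:
  v5: 1
  v9: 1
  v10: 1
  v12: 1
  v11: 2
  v7: 2
  ...
A maximum chain: v5 < v7 < v1 < v3 < v4
Number of elements in the longest chain: 5


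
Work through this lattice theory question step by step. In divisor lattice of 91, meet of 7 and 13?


In a divisor lattice, meet = gcd (greatest common divisor).
By Euclidean algorithm or factoring: gcd(7,13) = 1


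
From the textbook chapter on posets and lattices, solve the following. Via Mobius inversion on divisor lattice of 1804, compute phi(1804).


phi(n) = n * prod_{p|n} (1 - 1/p).
Prime divisors of 1804: [2, 11, 41]
phi(1804) = 1804 * (1 - 1/2) * (1 - 1/11) * (1 - 1/41)
phi(1804) = 800


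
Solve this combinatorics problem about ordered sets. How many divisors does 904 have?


Divisors of 904: [1, 2, 4, 8, 113, 226, 452, 904]
Count: 8


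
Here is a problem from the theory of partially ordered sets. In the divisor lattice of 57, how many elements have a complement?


An element a is complemented if some b has a meet b = bottom, a join b = top.
a is complemented iff gcd(a, n/a)=1, i.e. a is a unitary divisor of 57.
Complemented elements: 1, 3, 19, 57
Count: 4


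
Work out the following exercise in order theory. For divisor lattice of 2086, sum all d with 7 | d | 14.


Interval [7,14] in divisors of 2086: [7, 14]
Sum = 21


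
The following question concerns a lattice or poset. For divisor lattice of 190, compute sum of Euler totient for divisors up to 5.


Divisors of 190 up to 5: [1, 2, 5]
phi values: [1, 1, 4]
Sum = 6


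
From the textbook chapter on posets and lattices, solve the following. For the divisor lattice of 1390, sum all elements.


sigma(n) = sum of divisors.
Divisors of 1390: [1, 2, 5, 10, 139, 278, 695, 1390]
Sum = 2520


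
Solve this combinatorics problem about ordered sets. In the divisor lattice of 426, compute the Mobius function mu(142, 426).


In a divisor lattice, mu(a,b) = mu(b/a) where mu is the classical Mobius function.
b/a = 426/142 = 3
Prime factorization of 3: primes [3]
3 is squarefree with 1 prime factor(s), so mu(3) = (-1)^1 = -1


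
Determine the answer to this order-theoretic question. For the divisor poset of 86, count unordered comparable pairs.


A comparable pair {a,b} has a < b or b < a in the order.
Count unordered pairs where one element is strictly below the other.
Examples: {1,2}, {1,43}, {1,86}, {2,86}, ...
Total comparable pairs: 5


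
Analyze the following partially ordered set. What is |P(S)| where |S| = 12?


Power set = 2^n.
2^12 = 4096


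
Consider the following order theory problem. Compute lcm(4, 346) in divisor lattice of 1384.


In a divisor lattice, join = lcm (least common multiple).
gcd(4,346) = 2
lcm(4,346) = 4*346/gcd = 1384/2 = 692


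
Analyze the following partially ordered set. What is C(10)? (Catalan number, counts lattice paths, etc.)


C(n) = C(2n, n) / (n+1).
C(20, 10) = 184756
C(10) = 184756 / 11 = 16796


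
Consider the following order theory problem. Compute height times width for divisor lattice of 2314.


Height = length of longest chain minus 1; width = size of largest antichain.
A maximum chain: 1 | 89 | 1157 | 2314  (height 3).
A maximum antichain: {2, 13, 89}  (width 3).
Product = 3 * 3 = 9


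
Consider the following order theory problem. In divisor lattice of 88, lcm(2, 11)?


Join=lcm.
gcd(2,11)=1
lcm=22


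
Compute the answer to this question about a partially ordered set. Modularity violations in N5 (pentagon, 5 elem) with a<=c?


Modular law: if a <= c then a v (b ^ c) = (a v b) ^ c.
Check all triples (a,b,c) with a <= c among 5 elements.
  e.g. a=a, b=c, c=b: lhs=a != rhs=b
Total violating triples: 1


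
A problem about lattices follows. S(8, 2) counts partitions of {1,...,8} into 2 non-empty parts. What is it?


S(n,k) = k*S(n-1,k) + S(n-1,k-1).
S(7,2) = 63, S(7,1) = 1
S(8,2) = 2*63 + 1 = 126 + 1
S(8,2) = 127


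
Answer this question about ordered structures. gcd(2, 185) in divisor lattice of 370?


Meet=gcd.
gcd(2,185)=1


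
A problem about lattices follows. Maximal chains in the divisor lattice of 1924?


A maximal chain goes from the minimum element to a maximal element via cover relations.
Counting all min-to-max paths in the cover graph.
Total maximal chains: 12


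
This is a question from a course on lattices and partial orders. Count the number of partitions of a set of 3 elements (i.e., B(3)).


B(n) = number of set partitions of an n-element set.
B(n) satisfies the recurrence: B(n+1) = sum_k C(n,k)*B(k).
B(3) = 5


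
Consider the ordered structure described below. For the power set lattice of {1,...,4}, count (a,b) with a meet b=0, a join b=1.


Complement pair (a,b): a meet b = bottom, a join b = top.
Here: A intersect B = {} and A union B = {1,...,4}.
Pairs found: ({},{1,2,3,4}), ({1},{2,3,4}), ({2},{1,3,4}), ({3},{1,2,4}), ... (12 more)
Total ordered pairs: 16


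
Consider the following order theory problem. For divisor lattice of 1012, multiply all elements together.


Divisors of 1012: [1, 2, 4, 11, 22, 23, 44, 46, 92, 253, 506, 1012]
Product = n^(d(n)/2) = 1012^(12/2)
Product = 1074194872535977984


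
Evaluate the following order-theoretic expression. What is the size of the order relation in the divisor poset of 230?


The order relation is {(a,b) : a <= b}, reflexive so it includes (a,a).
Examples: (1,1), (1,10), (1,115), (1,2), (1,23), ...
Total ordered pairs: 27


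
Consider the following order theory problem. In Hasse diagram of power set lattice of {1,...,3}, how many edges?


A cover relation a -< b holds when a < b with no c strictly between.
Cover relations:
  {} -< {1}
  {} -< {2}
  {} -< {3}
  {1} -< {1,2}
  {1} -< {1,3}
  {2} -< {1,2}
  {2} -< {2,3}
  {3} -< {1,3}
  ...4 more
Total: 12


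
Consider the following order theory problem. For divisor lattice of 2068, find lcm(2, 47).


In a divisor lattice, join = lcm (least common multiple).
Compute lcm iteratively: start with first element, then lcm(current, next).
Elements: [2, 47]
lcm(2,47) = 94
Final lcm = 94


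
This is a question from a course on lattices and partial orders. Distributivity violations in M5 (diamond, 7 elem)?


Distributive law: a ^ (b v c) = (a ^ b) v (a ^ c).
Check all 7^3 = 343 ordered triples (a,b,c).
  e.g. a=a1, b=a2, c=a3: lhs=a1 != rhs=0
  e.g. a=a1, b=a2, c=a4: lhs=a1 != rhs=0
Total violating triples: 60


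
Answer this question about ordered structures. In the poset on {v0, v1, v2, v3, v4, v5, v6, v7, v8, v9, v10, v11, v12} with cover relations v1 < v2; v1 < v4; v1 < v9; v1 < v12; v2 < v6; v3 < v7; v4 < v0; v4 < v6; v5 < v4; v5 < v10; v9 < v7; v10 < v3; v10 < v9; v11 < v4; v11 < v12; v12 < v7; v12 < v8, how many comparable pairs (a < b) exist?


A comparable pair {a,b} has a < b or b < a in the order.
Count unordered pairs where one element is strictly below the other.
Examples: {v0,v1}, {v0,v4}, {v0,v5}, {v0,v11}, ...
Total comparable pairs: 31


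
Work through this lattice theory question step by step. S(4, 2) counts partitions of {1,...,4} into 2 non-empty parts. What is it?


S(n,k) = k*S(n-1,k) + S(n-1,k-1).
S(3,2) = 3, S(3,1) = 1
S(4,2) = 2*3 + 1 = 6 + 1
S(4,2) = 7


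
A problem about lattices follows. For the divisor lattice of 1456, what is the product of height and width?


Height = length of longest chain minus 1; width = size of largest antichain.
A maximum chain: 1 | 13 | 91 | 182 | 364 | 728 | 1456  (height 6).
A maximum antichain: {4, 14, 26, 91}  (width 4).
Product = 6 * 4 = 24


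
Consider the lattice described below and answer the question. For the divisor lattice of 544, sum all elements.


sigma(n) = sum of divisors.
Divisors of 544: [1, 2, 4, 8, 16, 17, 32, 34, 68, 136, 272, 544]
Sum = 1134


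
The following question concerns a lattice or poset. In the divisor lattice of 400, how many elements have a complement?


An element a is complemented if some b has a meet b = bottom, a join b = top.
a is complemented iff gcd(a, n/a)=1, i.e. a is a unitary divisor of 400.
Complemented elements: 1, 16, 25, 400
Count: 4


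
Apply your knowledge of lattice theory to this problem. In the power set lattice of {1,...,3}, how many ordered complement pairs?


Complement pair (a,b): a meet b = bottom, a join b = top.
Here: A intersect B = {} and A union B = {1,...,3}.
Pairs found: ({},{1,2,3}), ({1},{2,3}), ({2},{1,3}), ({3},{1,2}), ... (4 more)
Total ordered pairs: 8


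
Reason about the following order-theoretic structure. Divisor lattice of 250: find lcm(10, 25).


In a divisor lattice, join = lcm (least common multiple).
gcd(10,25) = 5
lcm(10,25) = 10*25/gcd = 250/5 = 50


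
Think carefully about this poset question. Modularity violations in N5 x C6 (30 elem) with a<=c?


Modular law: if a <= c then a v (b ^ c) = (a v b) ^ c.
Check all triples (a,b,c) with a <= c among 30 elements.
  e.g. a=(a,0), b=(c,0), c=(b,0): lhs=(a,0) != rhs=(b,0)
  e.g. a=(a,0), b=(c,1), c=(b,0): lhs=(a,0) != rhs=(b,0)
Total violating triples: 126


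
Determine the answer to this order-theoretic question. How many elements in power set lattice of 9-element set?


Power set = 2^n.
2^9 = 512


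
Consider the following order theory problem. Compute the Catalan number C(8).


C(n) = C(2n, n) / (n+1).
C(16, 8) = 12870
C(8) = 12870 / 9 = 1430


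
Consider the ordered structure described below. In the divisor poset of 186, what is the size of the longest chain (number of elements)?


A chain is a totally ordered subset; we count the number of elements in a maximum chain.
Compute, for each element x, the size of the longest chain ending at x:
  1: 1
  2: 2
  3: 2
  31: 2
  6: 3
  62: 3
  ...
A maximum chain: 1 < 2 < 6 < 186
Number of elements in the longest chain: 4


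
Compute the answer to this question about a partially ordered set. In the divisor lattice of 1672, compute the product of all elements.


Divisors of 1672: [1, 2, 4, 8, 11, 19, 22, 38, 44, 76, 88, 152, 209, 418, 836, 1672]
Product = n^(d(n)/2) = 1672^(16/2)
Product = 61078756237547902269915136


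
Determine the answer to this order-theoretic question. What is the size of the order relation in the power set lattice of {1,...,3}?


The order relation is {(a,b) : a <= b}, reflexive so it includes (a,a).
Examples: ({},{}), ({},{1,2}), ({},{1,2,3}), ({},{1,3}), ({},{1}), ...
Total ordered pairs: 27


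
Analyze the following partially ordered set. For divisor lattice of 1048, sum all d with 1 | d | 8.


Interval [1,8] in divisors of 1048: [1, 2, 4, 8]
Sum = 15


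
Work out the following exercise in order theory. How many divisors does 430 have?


Divisors of 430: [1, 2, 5, 10, 43, 86, 215, 430]
Count: 8


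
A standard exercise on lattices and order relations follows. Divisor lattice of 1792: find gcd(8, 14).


In a divisor lattice, meet = gcd (greatest common divisor).
By Euclidean algorithm or factoring: gcd(8,14) = 2


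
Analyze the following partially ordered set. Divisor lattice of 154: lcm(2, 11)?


Join=lcm.
gcd(2,11)=1
lcm=22


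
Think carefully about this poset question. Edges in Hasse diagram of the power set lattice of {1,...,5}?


A cover relation a -< b holds when a < b with no c strictly between.
Cover relations:
  {} -< {1}
  {} -< {2}
  {} -< {3}
  {} -< {4}
  {} -< {5}
  {1} -< {1,2}
  {1} -< {1,3}
  {1} -< {1,4}
  ...72 more
Total: 80


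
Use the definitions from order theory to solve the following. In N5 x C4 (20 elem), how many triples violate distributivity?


Distributive law: a ^ (b v c) = (a ^ b) v (a ^ c).
Check all 20^3 = 8000 ordered triples (a,b,c).
  e.g. a=(b,0), b=(a,0), c=(c,0): lhs=(b,0) != rhs=(a,0)
  e.g. a=(b,0), b=(a,0), c=(c,1): lhs=(b,0) != rhs=(a,0)
Total violating triples: 128


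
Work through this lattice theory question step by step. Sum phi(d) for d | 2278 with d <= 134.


Divisors of 2278 up to 134: [1, 2, 17, 34, 67, 134]
phi values: [1, 1, 16, 16, 66, 66]
Sum = 166


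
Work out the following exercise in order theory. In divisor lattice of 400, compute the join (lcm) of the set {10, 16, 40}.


In a divisor lattice, join = lcm (least common multiple).
Compute lcm iteratively: start with first element, then lcm(current, next).
Elements: [10, 16, 40]
lcm(10,16) = 80
lcm(80,40) = 80
Final lcm = 80


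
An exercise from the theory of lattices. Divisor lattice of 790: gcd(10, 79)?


Meet=gcd.
gcd(10,79)=1


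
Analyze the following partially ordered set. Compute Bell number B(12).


B(n) = number of set partitions of an n-element set.
B(n) satisfies the recurrence: B(n+1) = sum_k C(n,k)*B(k).
B(12) = 4213597


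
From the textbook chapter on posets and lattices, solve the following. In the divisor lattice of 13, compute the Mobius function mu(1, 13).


In a divisor lattice, mu(a,b) = mu(b/a) where mu is the classical Mobius function.
b/a = 13/1 = 13
Prime factorization of 13: primes [13]
13 is squarefree with 1 prime factor(s), so mu(13) = (-1)^1 = -1


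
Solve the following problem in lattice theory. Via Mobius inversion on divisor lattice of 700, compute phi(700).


phi(n) = n * prod_{p|n} (1 - 1/p).
Prime divisors of 700: [2, 5, 7]
phi(700) = 700 * (1 - 1/2) * (1 - 1/5) * (1 - 1/7)
phi(700) = 240


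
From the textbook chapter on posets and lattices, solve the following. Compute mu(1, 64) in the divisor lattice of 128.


In a divisor lattice, mu(a,b) = mu(b/a) where mu is the classical Mobius function.
b/a = 64/1 = 64
Prime factorization of 64: primes [2]
64 is not squarefree, so mu(64) = 0


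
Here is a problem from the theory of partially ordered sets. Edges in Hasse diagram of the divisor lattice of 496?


A cover relation a -< b holds when a < b with no c strictly between.
Cover relations:
  1 -< 2
  1 -< 31
  2 -< 4
  2 -< 62
  4 -< 8
  4 -< 124
  8 -< 16
  8 -< 248
  ...5 more
Total: 13


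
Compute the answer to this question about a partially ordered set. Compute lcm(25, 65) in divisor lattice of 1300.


In a divisor lattice, join = lcm (least common multiple).
gcd(25,65) = 5
lcm(25,65) = 25*65/gcd = 1625/5 = 325


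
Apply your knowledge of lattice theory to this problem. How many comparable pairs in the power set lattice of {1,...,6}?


A comparable pair {a,b} has a < b or b < a in the order.
Count unordered pairs where one element is strictly below the other.
Examples: {{},{1}}, {{},{2}}, {{},{3}}, {{},{4}}, ...
Total comparable pairs: 665


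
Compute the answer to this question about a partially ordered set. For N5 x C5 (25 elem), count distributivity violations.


Distributive law: a ^ (b v c) = (a ^ b) v (a ^ c).
Check all 25^3 = 15625 ordered triples (a,b,c).
  e.g. a=(b,0), b=(a,0), c=(c,0): lhs=(b,0) != rhs=(a,0)
  e.g. a=(b,0), b=(a,0), c=(c,1): lhs=(b,0) != rhs=(a,0)
Total violating triples: 250


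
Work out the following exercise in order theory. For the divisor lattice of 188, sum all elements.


sigma(n) = sum of divisors.
Divisors of 188: [1, 2, 4, 47, 94, 188]
Sum = 336


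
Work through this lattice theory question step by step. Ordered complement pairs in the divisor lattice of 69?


Complement pair (a,b): a meet b = bottom, a join b = top.
Here: gcd(a,b)=1 and lcm(a,b)=69, i.e. a*b=69 with a,b coprime.
Pairs found: (1,69), (3,23), (23,3), (69,1)
Total ordered pairs: 4


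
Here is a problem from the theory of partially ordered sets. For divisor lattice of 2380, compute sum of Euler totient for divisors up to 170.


Divisors of 2380 up to 170: [1, 2, 4, 5, 7, 10, 14, 17, 20, 28, 34, 35, 68, 70, 85, 119, 140, 170]
phi values: [1, 1, 2, 4, 6, 4, 6, 16, 8, 12, 16, 24, 32, 24, 64, 96, 48, 64]
Sum = 428


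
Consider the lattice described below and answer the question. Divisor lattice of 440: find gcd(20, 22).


In a divisor lattice, meet = gcd (greatest common divisor).
By Euclidean algorithm or factoring: gcd(20,22) = 2


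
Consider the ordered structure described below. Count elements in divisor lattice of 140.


Divisors of 140: [1, 2, 4, 5, 7, 10, 14, 20, 28, 35, 70, 140]
Count: 12


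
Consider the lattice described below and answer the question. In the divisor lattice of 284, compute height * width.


Height = length of longest chain minus 1; width = size of largest antichain.
A maximum chain: 1 | 71 | 142 | 284  (height 3).
A maximum antichain: {2, 71}  (width 2).
Product = 3 * 2 = 6


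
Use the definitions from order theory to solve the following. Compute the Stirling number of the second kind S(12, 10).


S(n,k) = k*S(n-1,k) + S(n-1,k-1).
S(11,10) = 55, S(11,9) = 1155
S(12,10) = 10*55 + 1155 = 550 + 1155
S(12,10) = 1705


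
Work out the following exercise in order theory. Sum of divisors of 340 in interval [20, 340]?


Interval [20,340] in divisors of 340: [20, 340]
Sum = 360


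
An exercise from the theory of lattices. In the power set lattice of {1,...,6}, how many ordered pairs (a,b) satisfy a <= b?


The order relation is {(a,b) : a <= b}, reflexive so it includes (a,a).
Examples: ({},{}), ({},{1,2}), ({},{1,2,3}), ({},{1,2,3,4}), ({},{1,2,3,4,5}), ...
Total ordered pairs: 729


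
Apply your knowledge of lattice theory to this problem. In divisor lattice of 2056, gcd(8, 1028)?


Meet=gcd.
gcd(8,1028)=4


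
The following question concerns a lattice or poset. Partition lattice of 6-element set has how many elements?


B(n) = number of set partitions of an n-element set.
B(n) satisfies the recurrence: B(n+1) = sum_k C(n,k)*B(k).
B(6) = 203


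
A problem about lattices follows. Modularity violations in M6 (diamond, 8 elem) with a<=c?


Modular law: if a <= c then a v (b ^ c) = (a v b) ^ c.
Check all triples (a,b,c) with a <= c among 8 elements.
This lattice is modular (diamonds M_m and their chain-products are modular).
Total violating triples: 0


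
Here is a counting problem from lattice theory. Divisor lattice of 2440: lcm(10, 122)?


Join=lcm.
gcd(10,122)=2
lcm=610


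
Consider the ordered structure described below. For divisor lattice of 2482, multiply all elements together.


Divisors of 2482: [1, 2, 17, 34, 73, 146, 1241, 2482]
Product = n^(d(n)/2) = 2482^(8/2)
Product = 37949591784976


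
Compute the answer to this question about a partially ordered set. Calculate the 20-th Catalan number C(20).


C(n) = C(2n, n) / (n+1).
C(40, 20) = 137846528820
C(20) = 137846528820 / 21 = 6564120420


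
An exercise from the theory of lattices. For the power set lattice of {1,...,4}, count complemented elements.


An element a is complemented if some b has a meet b = bottom, a join b = top.
every subset A has complement S\A, so all elements are complemented.
Complemented elements: {}, {1}, {2}, {3}, {4}, {1,2}, ... (10 more)
Count: 16


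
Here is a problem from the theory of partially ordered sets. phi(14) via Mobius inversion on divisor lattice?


phi(n) = n * prod_{p|n} (1 - 1/p).
Prime divisors of 14: [2, 7]
phi(14) = 14 * (1 - 1/2) * (1 - 1/7)
phi(14) = 6


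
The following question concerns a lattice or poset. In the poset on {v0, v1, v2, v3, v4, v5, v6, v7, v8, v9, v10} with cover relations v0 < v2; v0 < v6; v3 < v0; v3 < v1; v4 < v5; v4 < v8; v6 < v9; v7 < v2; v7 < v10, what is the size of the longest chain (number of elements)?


A chain is a totally ordered subset; we count the number of elements in a maximum chain.
Compute, for each element x, the size of the longest chain ending at x:
  v3: 1
  v4: 1
  v7: 1
  v0: 2
  v1: 2
  v5: 2
  ...
A maximum chain: v3 < v0 < v6 < v9
Number of elements in the longest chain: 4


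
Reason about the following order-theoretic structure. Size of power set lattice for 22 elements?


Power set = 2^n.
2^22 = 4194304


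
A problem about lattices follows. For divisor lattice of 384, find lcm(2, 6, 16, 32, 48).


In a divisor lattice, join = lcm (least common multiple).
Compute lcm iteratively: start with first element, then lcm(current, next).
Elements: [2, 6, 16, 32, 48]
lcm(2,6) = 6
lcm(6,16) = 48
lcm(48,32) = 96
lcm(96,48) = 96
Final lcm = 96


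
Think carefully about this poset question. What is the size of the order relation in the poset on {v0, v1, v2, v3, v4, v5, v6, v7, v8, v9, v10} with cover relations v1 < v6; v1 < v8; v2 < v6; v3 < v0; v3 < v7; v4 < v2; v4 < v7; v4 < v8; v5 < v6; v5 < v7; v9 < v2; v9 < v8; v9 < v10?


The order relation is {(a,b) : a <= b}, reflexive so it includes (a,a).
Examples: (v0,v0), (v1,v1), (v1,v6), (v1,v8), (v10,v10), ...
Total ordered pairs: 26


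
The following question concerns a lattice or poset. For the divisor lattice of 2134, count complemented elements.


An element a is complemented if some b has a meet b = bottom, a join b = top.
a is complemented iff gcd(a, n/a)=1, i.e. a is a unitary divisor of 2134.
Complemented elements: 1, 2, 11, 22, 97, 194, ... (2 more)
Count: 8


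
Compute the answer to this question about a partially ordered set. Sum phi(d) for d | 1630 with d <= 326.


Divisors of 1630 up to 326: [1, 2, 5, 10, 163, 326]
phi values: [1, 1, 4, 4, 162, 162]
Sum = 334


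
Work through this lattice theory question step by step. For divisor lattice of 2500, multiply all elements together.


Divisors of 2500: [1, 2, 4, 5, 10, 20, 25, 50, 100, 125, 250, 500, 625, 1250, 2500]
Product = n^(d(n)/2) = 2500^(15/2)
Product = 30517578125000000000000000


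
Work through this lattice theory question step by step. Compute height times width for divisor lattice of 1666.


Height = length of longest chain minus 1; width = size of largest antichain.
A maximum chain: 1 | 17 | 119 | 833 | 1666  (height 4).
A maximum antichain: {14, 34, 49, 119}  (width 4).
Product = 4 * 4 = 16


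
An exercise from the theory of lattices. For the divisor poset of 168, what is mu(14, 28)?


In a divisor lattice, mu(a,b) = mu(b/a) where mu is the classical Mobius function.
b/a = 28/14 = 2
Prime factorization of 2: primes [2]
2 is squarefree with 1 prime factor(s), so mu(2) = (-1)^1 = -1


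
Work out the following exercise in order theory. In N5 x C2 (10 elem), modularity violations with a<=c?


Modular law: if a <= c then a v (b ^ c) = (a v b) ^ c.
Check all triples (a,b,c) with a <= c among 10 elements.
  e.g. a=(a,0), b=(c,0), c=(b,0): lhs=(a,0) != rhs=(b,0)
  e.g. a=(a,0), b=(c,1), c=(b,0): lhs=(a,0) != rhs=(b,0)
Total violating triples: 6


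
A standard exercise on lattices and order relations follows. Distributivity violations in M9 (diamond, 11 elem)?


Distributive law: a ^ (b v c) = (a ^ b) v (a ^ c).
Check all 11^3 = 1331 ordered triples (a,b,c).
  e.g. a=a1, b=a2, c=a3: lhs=a1 != rhs=0
  e.g. a=a1, b=a2, c=a4: lhs=a1 != rhs=0
Total violating triples: 504


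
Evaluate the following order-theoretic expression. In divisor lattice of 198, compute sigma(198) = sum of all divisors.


sigma(n) = sum of divisors.
Divisors of 198: [1, 2, 3, 6, 9, 11, 18, 22, 33, 66, 99, 198]
Sum = 468


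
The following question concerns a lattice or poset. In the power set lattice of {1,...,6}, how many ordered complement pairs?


Complement pair (a,b): a meet b = bottom, a join b = top.
Here: A intersect B = {} and A union B = {1,...,6}.
Pairs found: ({},{1,2,3,4,5,6}), ({1},{2,3,4,5,6}), ({2},{1,3,4,5,6}), ({3},{1,2,4,5,6}), ... (60 more)
Total ordered pairs: 64


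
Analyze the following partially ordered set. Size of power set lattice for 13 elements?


Power set = 2^n.
2^13 = 8192


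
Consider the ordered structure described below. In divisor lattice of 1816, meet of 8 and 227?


In a divisor lattice, meet = gcd (greatest common divisor).
By Euclidean algorithm or factoring: gcd(8,227) = 1


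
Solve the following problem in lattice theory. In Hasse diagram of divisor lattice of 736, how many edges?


A cover relation a -< b holds when a < b with no c strictly between.
Cover relations:
  1 -< 2
  1 -< 23
  2 -< 4
  2 -< 46
  4 -< 8
  4 -< 92
  8 -< 16
  8 -< 184
  ...8 more
Total: 16


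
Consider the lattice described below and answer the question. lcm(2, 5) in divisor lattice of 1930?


Join=lcm.
gcd(2,5)=1
lcm=10


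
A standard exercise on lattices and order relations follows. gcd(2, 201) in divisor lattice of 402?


Meet=gcd.
gcd(2,201)=1


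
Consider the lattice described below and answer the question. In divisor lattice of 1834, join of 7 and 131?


In a divisor lattice, join = lcm (least common multiple).
gcd(7,131) = 1
lcm(7,131) = 7*131/gcd = 917/1 = 917


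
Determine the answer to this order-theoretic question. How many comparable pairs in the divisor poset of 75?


A comparable pair {a,b} has a < b or b < a in the order.
Count unordered pairs where one element is strictly below the other.
Examples: {1,3}, {1,5}, {1,15}, {1,25}, ...
Total comparable pairs: 12


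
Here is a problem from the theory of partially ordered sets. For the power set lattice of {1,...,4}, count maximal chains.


A maximal chain goes from the minimum element to a maximal element via cover relations.
Counting all min-to-max paths in the cover graph.
Total maximal chains: 24


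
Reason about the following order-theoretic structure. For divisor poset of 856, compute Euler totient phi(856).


phi(n) = n * prod_{p|n} (1 - 1/p).
Prime divisors of 856: [2, 107]
phi(856) = 856 * (1 - 1/2) * (1 - 1/107)
phi(856) = 424


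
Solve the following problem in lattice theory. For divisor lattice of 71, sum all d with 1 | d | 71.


Interval [1,71] in divisors of 71: [1, 71]
Sum = 72


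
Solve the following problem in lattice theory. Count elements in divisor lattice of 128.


Divisors of 128: [1, 2, 4, 8, 16, 32, 64, 128]
Count: 8


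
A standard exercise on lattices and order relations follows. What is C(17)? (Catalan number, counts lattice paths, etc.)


C(n) = C(2n, n) / (n+1).
C(34, 17) = 2333606220
C(17) = 2333606220 / 18 = 129644790


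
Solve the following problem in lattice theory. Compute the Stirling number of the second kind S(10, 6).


S(n,k) = k*S(n-1,k) + S(n-1,k-1).
S(9,6) = 2646, S(9,5) = 6951
S(10,6) = 6*2646 + 6951 = 15876 + 6951
S(10,6) = 22827


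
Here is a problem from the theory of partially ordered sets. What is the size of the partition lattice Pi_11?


B(n) = number of set partitions of an n-element set.
B(n) satisfies the recurrence: B(n+1) = sum_k C(n,k)*B(k).
B(11) = 678570


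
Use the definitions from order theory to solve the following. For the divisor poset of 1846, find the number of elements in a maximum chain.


A chain is a totally ordered subset; we count the number of elements in a maximum chain.
Compute, for each element x, the size of the longest chain ending at x:
  1: 1
  2: 2
  13: 2
  71: 2
  26: 3
  142: 3
  ...
A maximum chain: 1 < 2 < 26 < 1846
Number of elements in the longest chain: 4


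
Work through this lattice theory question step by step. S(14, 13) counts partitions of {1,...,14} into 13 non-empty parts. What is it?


S(n,k) = k*S(n-1,k) + S(n-1,k-1).
S(13,13) = 1, S(13,12) = 78
S(14,13) = 13*1 + 78 = 13 + 78
S(14,13) = 91


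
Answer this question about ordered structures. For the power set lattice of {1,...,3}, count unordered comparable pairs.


A comparable pair {a,b} has a < b or b < a in the order.
Count unordered pairs where one element is strictly below the other.
Examples: {{},{1}}, {{},{2}}, {{},{3}}, {{},{1,2}}, ...
Total comparable pairs: 19


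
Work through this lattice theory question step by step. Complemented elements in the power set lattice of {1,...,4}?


An element a is complemented if some b has a meet b = bottom, a join b = top.
every subset A has complement S\A, so all elements are complemented.
Complemented elements: {}, {1}, {2}, {3}, {4}, {1,2}, ... (10 more)
Count: 16


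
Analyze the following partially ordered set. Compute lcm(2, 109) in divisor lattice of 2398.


In a divisor lattice, join = lcm (least common multiple).
gcd(2,109) = 1
lcm(2,109) = 2*109/gcd = 218/1 = 218


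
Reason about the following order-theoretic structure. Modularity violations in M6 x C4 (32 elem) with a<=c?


Modular law: if a <= c then a v (b ^ c) = (a v b) ^ c.
Check all triples (a,b,c) with a <= c among 32 elements.
This lattice is modular (diamonds M_m and their chain-products are modular).
Total violating triples: 0


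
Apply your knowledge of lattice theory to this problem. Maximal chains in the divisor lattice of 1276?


A maximal chain goes from the minimum element to a maximal element via cover relations.
Counting all min-to-max paths in the cover graph.
Total maximal chains: 12


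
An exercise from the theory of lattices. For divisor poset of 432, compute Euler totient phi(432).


phi(n) = n * prod_{p|n} (1 - 1/p).
Prime divisors of 432: [2, 3]
phi(432) = 432 * (1 - 1/2) * (1 - 1/3)
phi(432) = 144


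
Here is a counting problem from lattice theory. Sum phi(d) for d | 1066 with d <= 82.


Divisors of 1066 up to 82: [1, 2, 13, 26, 41, 82]
phi values: [1, 1, 12, 12, 40, 40]
Sum = 106


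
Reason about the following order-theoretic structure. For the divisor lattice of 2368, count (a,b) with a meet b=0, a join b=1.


Complement pair (a,b): a meet b = bottom, a join b = top.
Here: gcd(a,b)=1 and lcm(a,b)=2368, i.e. a*b=2368 with a,b coprime.
Pairs found: (1,2368), (37,64), (64,37), (2368,1)
Total ordered pairs: 4


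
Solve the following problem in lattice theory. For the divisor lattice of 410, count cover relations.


A cover relation a -< b holds when a < b with no c strictly between.
Cover relations:
  1 -< 2
  1 -< 5
  1 -< 41
  2 -< 10
  2 -< 82
  5 -< 10
  5 -< 205
  10 -< 410
  ...4 more
Total: 12


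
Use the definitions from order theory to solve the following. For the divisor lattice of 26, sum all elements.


sigma(n) = sum of divisors.
Divisors of 26: [1, 2, 13, 26]
Sum = 42


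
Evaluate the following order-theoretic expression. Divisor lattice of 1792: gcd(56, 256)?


Meet=gcd.
gcd(56,256)=8
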